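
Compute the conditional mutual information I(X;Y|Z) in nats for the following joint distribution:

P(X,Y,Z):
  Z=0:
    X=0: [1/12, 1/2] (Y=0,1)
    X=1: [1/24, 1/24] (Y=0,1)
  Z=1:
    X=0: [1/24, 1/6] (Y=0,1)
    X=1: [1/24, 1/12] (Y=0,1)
0.0284 nats

Conditional mutual information: I(X;Y|Z) = H(X|Z) + H(Y|Z) - H(X,Y|Z)

H(Z) = 0.6365
H(X,Z) = 1.1082 → H(X|Z) = 0.4717
H(Y,Z) = 1.1457 → H(Y|Z) = 0.5092
H(X,Y,Z) = 1.5890 → H(X,Y|Z) = 0.9525

I(X;Y|Z) = 0.4717 + 0.5092 - 0.9525 = 0.0284 nats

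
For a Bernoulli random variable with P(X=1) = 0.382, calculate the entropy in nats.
0.6650 nats

The binary entropy function is:
H(p) = -p log(p) - (1-p) log(1-p)

H(0.382) = -0.382 × log_e(0.382) - 0.618 × log_e(0.618)
H(0.382) = 0.6650 nats

Note: Binary entropy is maximized at p=0.5 (H=1 bit) and minimized at p=0 or p=1 (H=0).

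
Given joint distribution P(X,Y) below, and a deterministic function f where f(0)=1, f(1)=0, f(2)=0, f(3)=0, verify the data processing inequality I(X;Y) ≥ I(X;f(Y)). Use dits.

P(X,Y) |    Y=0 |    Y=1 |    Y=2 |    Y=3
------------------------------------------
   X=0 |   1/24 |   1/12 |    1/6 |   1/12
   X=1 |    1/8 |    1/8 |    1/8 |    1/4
I(X;Y) = 0.0178, I(X;f(Y)) = 0.0030, inequality holds: 0.0178 ≥ 0.0030

Data Processing Inequality: For any Markov chain X → Y → Z, we have I(X;Y) ≥ I(X;Z).

Here Z = f(Y) is a deterministic function of Y, forming X → Y → Z.

Original I(X;Y) = 0.0178 dits

After applying f:
P(X,Z) where Z=f(Y):
- P(X,Z=0) = P(X,Y=1) + P(X,Y=2) + P(X,Y=3)
- P(X,Z=1) = P(X,Y=0)

I(X;Z) = I(X;f(Y)) = 0.0030 dits

Verification: 0.0178 ≥ 0.0030 ✓

Information cannot be created by processing; the function f can only lose information about X.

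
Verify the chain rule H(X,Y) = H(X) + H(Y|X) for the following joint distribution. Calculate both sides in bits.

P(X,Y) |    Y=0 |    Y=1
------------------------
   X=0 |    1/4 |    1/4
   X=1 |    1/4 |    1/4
H(X,Y) = 2.0000, H(X) = 1.0000, H(Y|X) = 1.0000 (all in bits)

Chain rule: H(X,Y) = H(X) + H(Y|X)

Left side — joint entropy directly:
H(X,Y) = -Σ p(x,y) log p(x,y) = 2.0000 bits

Right side — compute H(Y|X) from the conditional distributions:
P(X) = (1/2, 1/2), so H(X) = 1.0000 bits
H(Y|X) = Σ_x P(X=x) · H(Y|X=x):
  P(Y|X=0) = (1/2, 1/2), H(Y|X=0) = 1.0000, weight P(X=0) = 1/2
  P(Y|X=1) = (1/2, 1/2), H(Y|X=1) = 1.0000, weight P(X=1) = 1/2
H(Y|X) = 1.0000 bits

H(X) + H(Y|X) = 1.0000 + 1.0000 = 2.0000 bits

Both sides equal 2.0000 bits. ✓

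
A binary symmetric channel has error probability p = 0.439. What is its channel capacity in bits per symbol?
0.0108 bits

For a binary symmetric channel (BSC) with error probability p:
Capacity C = 1 - H(p) bits per symbol

where H(p) = -p log₂(p) - (1-p) log₂(1-p) is the binary entropy function.

H(0.439) = 0.9892 bits
C = 1 - 0.9892 = 0.0108 bits per symbol

This means we can reliably transmit up to 0.0108 bits of information per channel use.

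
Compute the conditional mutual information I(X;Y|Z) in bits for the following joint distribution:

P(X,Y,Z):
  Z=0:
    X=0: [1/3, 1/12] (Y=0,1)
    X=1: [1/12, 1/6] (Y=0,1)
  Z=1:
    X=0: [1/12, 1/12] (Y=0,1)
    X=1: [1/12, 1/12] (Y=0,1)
0.1059 bits

Conditional mutual information: I(X;Y|Z) = H(X|Z) + H(Y|Z) - H(X,Y|Z)

H(Z) = 0.9183
H(X,Z) = 1.8879 → H(X|Z) = 0.9696
H(Y,Z) = 1.8879 → H(Y|Z) = 0.9696
H(X,Y,Z) = 2.7516 → H(X,Y|Z) = 1.8333

I(X;Y|Z) = 0.9696 + 0.9696 - 1.8333 = 0.1059 bits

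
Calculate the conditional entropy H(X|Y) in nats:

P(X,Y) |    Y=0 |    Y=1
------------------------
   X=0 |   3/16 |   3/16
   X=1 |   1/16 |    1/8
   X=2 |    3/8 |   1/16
0.9405 nats

Using the chain rule: H(X|Y) = H(X,Y) - H(Y)

First, compute H(X,Y) = 1.6021 nats

Marginal P(Y) = (5/8, 3/8)
H(Y) = 0.6616 nats

H(X|Y) = H(X,Y) - H(Y) = 1.6021 - 0.6616 = 0.9405 nats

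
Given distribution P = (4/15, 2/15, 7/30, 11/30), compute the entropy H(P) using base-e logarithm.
1.3286 nats

Shannon entropy is H(X) = -Σ p(x) log p(x).

For P = (4/15, 2/15, 7/30, 11/30):
H = -4/15 × log_e(4/15) -2/15 × log_e(2/15) -7/30 × log_e(7/30) -11/30 × log_e(11/30)
H = 1.3286 nats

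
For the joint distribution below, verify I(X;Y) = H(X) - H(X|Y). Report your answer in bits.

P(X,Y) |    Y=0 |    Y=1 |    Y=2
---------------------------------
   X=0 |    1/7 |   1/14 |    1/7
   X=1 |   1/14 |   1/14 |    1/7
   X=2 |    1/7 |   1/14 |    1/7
I(X;Y) = 0.0150 bits

Mutual information has multiple equivalent forms:
- I(X;Y) = H(X) - H(X|Y)
- I(X;Y) = H(Y) - H(Y|X)
- I(X;Y) = H(X) + H(Y) - H(X,Y)

Computing all quantities:
H(X) = 1.5774, H(Y) = 1.5306, H(X,Y) = 3.0931
H(X|Y) = 1.5625, H(Y|X) = 1.5157

Verification:
H(X) - H(X|Y) = 1.5774 - 1.5625 = 0.0150
H(Y) - H(Y|X) = 1.5306 - 1.5157 = 0.0150
H(X) + H(Y) - H(X,Y) = 1.5774 + 1.5306 - 3.0931 = 0.0150

All forms give I(X;Y) = 0.0150 bits. ✓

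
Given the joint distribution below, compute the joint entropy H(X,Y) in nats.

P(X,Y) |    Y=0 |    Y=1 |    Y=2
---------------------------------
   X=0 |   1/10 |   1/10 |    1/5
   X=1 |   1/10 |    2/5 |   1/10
1.6094 nats

Joint entropy is H(X,Y) = -Σ_{x,y} p(x,y) log p(x,y).

Summing over all non-zero entries:
H(X,Y) = -[1/10·log_e(1/10) + 1/10·log_e(1/10) + 1/5·log_e(1/5) + 1/10·log_e(1/10) + 2/5·log_e(2/5) + 1/10·log_e(1/10)]
H(X,Y) = 1.6094 nats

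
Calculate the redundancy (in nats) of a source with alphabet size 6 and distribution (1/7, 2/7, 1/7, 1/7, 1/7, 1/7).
0.0439 nats

Redundancy measures how far a source is from maximum entropy:
R = H_max - H(X)

Maximum entropy for 6 symbols: H_max = log_e(6) = 1.7918 nats
Actual entropy: H(X) = 1.7479 nats
Redundancy: R = 1.7918 - 1.7479 = 0.0439 nats

This redundancy represents potential for compression: the source could be compressed by 0.0439 nats per symbol.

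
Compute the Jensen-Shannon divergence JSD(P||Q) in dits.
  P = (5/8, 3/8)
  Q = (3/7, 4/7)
0.0085 dits

Jensen-Shannon divergence is:
JSD(P||Q) = 0.5 × D_KL(P||M) + 0.5 × D_KL(Q||M)
where M = 0.5 × (P + Q) is the mixture distribution.

M = 0.5 × (5/8, 3/8) + 0.5 × (3/7, 4/7) = (0.526786, 0.473214)

D_KL(P||M) = 0.0085 dits
D_KL(Q||M) = 0.0084 dits

JSD(P||Q) = 0.5 × 0.0085 + 0.5 × 0.0084 = 0.0085 dits

Unlike KL divergence, JSD is symmetric and bounded: 0 ≤ JSD ≤ log(2).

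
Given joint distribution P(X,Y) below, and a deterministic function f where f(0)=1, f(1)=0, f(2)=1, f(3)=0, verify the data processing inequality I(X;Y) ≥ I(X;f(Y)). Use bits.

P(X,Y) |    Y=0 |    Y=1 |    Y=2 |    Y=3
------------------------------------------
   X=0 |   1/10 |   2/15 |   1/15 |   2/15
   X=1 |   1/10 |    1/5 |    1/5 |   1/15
I(X;Y) = 0.0635, I(X;f(Y)) = 0.0150, inequality holds: 0.0635 ≥ 0.0150

Data Processing Inequality: For any Markov chain X → Y → Z, we have I(X;Y) ≥ I(X;Z).

Here Z = f(Y) is a deterministic function of Y, forming X → Y → Z.

Original I(X;Y) = 0.0635 bits

After applying f:
P(X,Z) where Z=f(Y):
- P(X,Z=0) = P(X,Y=1) + P(X,Y=3)
- P(X,Z=1) = P(X,Y=0) + P(X,Y=2)

I(X;Z) = I(X;f(Y)) = 0.0150 bits

Verification: 0.0635 ≥ 0.0150 ✓

Information cannot be created by processing; the function f can only lose information about X.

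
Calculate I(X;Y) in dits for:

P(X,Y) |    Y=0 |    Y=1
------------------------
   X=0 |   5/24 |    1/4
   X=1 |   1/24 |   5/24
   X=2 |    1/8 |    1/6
0.0147 dits

Mutual information: I(X;Y) = H(X) + H(Y) - H(X,Y)

Marginals:
P(X) = (11/24, 1/4, 7/24), H(X) = 0.4619 dits
P(Y) = (3/8, 5/8), H(Y) = 0.2873 dits

Joint entropy: H(X,Y) = 0.7345 dits

I(X;Y) = 0.4619 + 0.2873 - 0.7345 = 0.0147 dits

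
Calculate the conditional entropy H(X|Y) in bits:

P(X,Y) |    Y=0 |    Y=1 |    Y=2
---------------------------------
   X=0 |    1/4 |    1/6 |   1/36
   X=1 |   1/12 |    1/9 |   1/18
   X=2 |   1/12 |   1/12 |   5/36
1.4110 bits

Using the chain rule: H(X|Y) = H(X,Y) - H(Y)

First, compute H(X,Y) = 2.9501 bits

Marginal P(Y) = (5/12, 13/36, 2/9)
H(Y) = 1.5391 bits

H(X|Y) = H(X,Y) - H(Y) = 2.9501 - 1.5391 = 1.4110 bits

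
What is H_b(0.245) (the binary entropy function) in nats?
0.5568 nats

The binary entropy function is:
H(p) = -p log(p) - (1-p) log(1-p)

H(0.245) = -0.245 × log_e(0.245) - 0.755 × log_e(0.755)
H(0.245) = 0.5568 nats

Note: Binary entropy is maximized at p=0.5 (H=1 bit) and minimized at p=0 or p=1 (H=0).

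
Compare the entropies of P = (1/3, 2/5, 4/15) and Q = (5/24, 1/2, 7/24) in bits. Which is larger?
P

Computing entropies in bits:
H(P) = 1.5656
H(Q) = 1.4899

Distribution P has higher entropy.

Intuition: The distribution closer to uniform (more spread out) has higher entropy.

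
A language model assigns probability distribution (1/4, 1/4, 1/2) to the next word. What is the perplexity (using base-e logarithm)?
2.8284

Perplexity is e^H (or exp(H) for natural log).

First, H = -Σ p log p = 1.0397 nats
Perplexity = e^1.0397 = 2.8284

Interpretation: The model's uncertainty is equivalent to choosing uniformly among 2.8 options.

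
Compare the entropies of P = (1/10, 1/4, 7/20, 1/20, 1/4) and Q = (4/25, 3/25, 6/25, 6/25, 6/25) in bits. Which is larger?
Q

Computing entropies in bits:
H(P) = 2.0784
H(Q) = 2.2725

Distribution Q has higher entropy.

Intuition: The distribution closer to uniform (more spread out) has higher entropy.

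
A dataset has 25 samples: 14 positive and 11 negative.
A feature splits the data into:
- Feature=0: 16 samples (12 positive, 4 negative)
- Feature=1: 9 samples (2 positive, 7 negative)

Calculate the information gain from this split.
0.1953 bits

Information Gain = H(Y) - H(Y|Feature)

Before split:
P(positive) = 14/25 = 0.5600
H(Y) = 0.9896 bits

After split:
Feature=0: H = 0.8113 bits (weight = 16/25)
Feature=1: H = 0.7642 bits (weight = 9/25)
H(Y|Feature) = (16/25)×0.8113 + (9/25)×0.7642 = 0.7943 bits

Information Gain = 0.9896 - 0.7943 = 0.1953 bits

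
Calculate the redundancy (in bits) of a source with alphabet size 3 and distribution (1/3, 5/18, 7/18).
0.0134 bits

Redundancy measures how far a source is from maximum entropy:
R = H_max - H(X)

Maximum entropy for 3 symbols: H_max = log_2(3) = 1.5850 bits
Actual entropy: H(X) = 1.5715 bits
Redundancy: R = 1.5850 - 1.5715 = 0.0134 bits

This redundancy represents potential for compression: the source could be compressed by 0.0134 bits per symbol.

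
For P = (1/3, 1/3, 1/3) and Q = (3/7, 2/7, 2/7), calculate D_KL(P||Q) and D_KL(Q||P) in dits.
D_KL(P||Q) = 0.0082, D_KL(Q||P) = 0.0085

KL divergence is not symmetric: D_KL(P||Q) ≠ D_KL(Q||P) in general.

D_KL(P||Q) = 0.0082 dits
D_KL(Q||P) = 0.0085 dits

No, they are not equal!

This asymmetry is why KL divergence is not a true distance metric.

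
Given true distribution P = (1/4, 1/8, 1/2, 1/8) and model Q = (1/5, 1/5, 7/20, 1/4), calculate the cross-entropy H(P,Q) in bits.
1.8780 bits

Cross-entropy: H(P,Q) = -Σ p(x) log q(x)

Alternatively: H(P,Q) = H(P) + D_KL(P||Q)
H(P) = 1.7500 bits
D_KL(P||Q) = 0.1280 bits

H(P,Q) = 1.7500 + 0.1280 = 1.8780 bits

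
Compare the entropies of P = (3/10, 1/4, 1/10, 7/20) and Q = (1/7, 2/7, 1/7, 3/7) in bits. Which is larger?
P

Computing entropies in bits:
H(P) = 1.8834
H(Q) = 1.8424

Distribution P has higher entropy.

Intuition: The distribution closer to uniform (more spread out) has higher entropy.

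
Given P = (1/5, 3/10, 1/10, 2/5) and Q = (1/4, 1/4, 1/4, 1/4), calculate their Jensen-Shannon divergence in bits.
0.0402 bits

Jensen-Shannon divergence is:
JSD(P||Q) = 0.5 × D_KL(P||M) + 0.5 × D_KL(Q||M)
where M = 0.5 × (P + Q) is the mixture distribution.

M = 0.5 × (1/5, 3/10, 1/10, 2/5) + 0.5 × (1/4, 1/4, 1/4, 1/4) = (9/40, 11/40, 7/40, 13/40)

D_KL(P||M) = 0.0428 bits
D_KL(Q||M) = 0.0376 bits

JSD(P||Q) = 0.5 × 0.0428 + 0.5 × 0.0376 = 0.0402 bits

Unlike KL divergence, JSD is symmetric and bounded: 0 ≤ JSD ≤ log(2).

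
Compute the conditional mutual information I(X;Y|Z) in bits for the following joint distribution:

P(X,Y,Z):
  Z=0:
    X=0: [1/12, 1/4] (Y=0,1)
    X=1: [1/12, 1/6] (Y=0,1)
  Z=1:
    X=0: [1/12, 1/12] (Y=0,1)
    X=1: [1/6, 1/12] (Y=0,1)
0.0118 bits

Conditional mutual information: I(X;Y|Z) = H(X|Z) + H(Y|Z) - H(X,Y|Z)

H(Z) = 0.9799
H(X,Z) = 1.9591 → H(X|Z) = 0.9793
H(Y,Z) = 1.8879 → H(Y|Z) = 0.9080
H(X,Y,Z) = 2.8554 → H(X,Y|Z) = 1.8755

I(X;Y|Z) = 0.9793 + 0.9080 - 1.8755 = 0.0118 bits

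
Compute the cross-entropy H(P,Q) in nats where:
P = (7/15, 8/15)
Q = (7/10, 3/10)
0.8086 nats

Cross-entropy: H(P,Q) = -Σ p(x) log q(x)

Alternatively: H(P,Q) = H(P) + D_KL(P||Q)
H(P) = 0.6909 nats
D_KL(P||Q) = 0.1176 nats

H(P,Q) = 0.6909 + 0.1176 = 0.8086 nats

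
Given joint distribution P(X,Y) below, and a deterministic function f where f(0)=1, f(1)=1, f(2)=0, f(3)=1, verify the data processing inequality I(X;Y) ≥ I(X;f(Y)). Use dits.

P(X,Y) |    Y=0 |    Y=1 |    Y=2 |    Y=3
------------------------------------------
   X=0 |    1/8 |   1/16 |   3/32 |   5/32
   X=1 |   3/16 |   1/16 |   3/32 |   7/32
I(X;Y) = 0.0016, I(X;f(Y)) = 0.0008, inequality holds: 0.0016 ≥ 0.0008

Data Processing Inequality: For any Markov chain X → Y → Z, we have I(X;Y) ≥ I(X;Z).

Here Z = f(Y) is a deterministic function of Y, forming X → Y → Z.

Original I(X;Y) = 0.0016 dits

After applying f:
P(X,Z) where Z=f(Y):
- P(X,Z=0) = P(X,Y=2)
- P(X,Z=1) = P(X,Y=0) + P(X,Y=1) + P(X,Y=3)

I(X;Z) = I(X;f(Y)) = 0.0008 dits

Verification: 0.0016 ≥ 0.0008 ✓

Information cannot be created by processing; the function f can only lose information about X.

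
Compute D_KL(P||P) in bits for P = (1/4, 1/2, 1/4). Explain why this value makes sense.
0.0000 bits

KL divergence satisfies the Gibbs inequality: D_KL(P||Q) ≥ 0 for all distributions P, Q.

D_KL(P||Q) = Σ p(x) log(p(x)/q(x))
Each term is p(x) × log_2(p(x)/p(x)) = p(x) × log_2(1) = 0, so the sum is 0.
D_KL(P||Q) = 0.0000 bits

When P = Q, the KL divergence is exactly 0, as there is no 'divergence' between identical distributions.

This non-negativity is a fundamental property: relative entropy cannot be negative because it measures how different Q is from P.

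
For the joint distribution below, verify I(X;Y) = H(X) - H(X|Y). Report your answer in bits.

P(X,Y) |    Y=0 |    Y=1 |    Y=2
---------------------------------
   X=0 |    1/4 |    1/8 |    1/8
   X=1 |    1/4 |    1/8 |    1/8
I(X;Y) = 0.0000 bits

Mutual information has multiple equivalent forms:
- I(X;Y) = H(X) - H(X|Y)
- I(X;Y) = H(Y) - H(Y|X)
- I(X;Y) = H(X) + H(Y) - H(X,Y)

Computing all quantities:
H(X) = 1.0000, H(Y) = 1.5000, H(X,Y) = 2.5000
H(X|Y) = 1.0000, H(Y|X) = 1.5000

Verification:
H(X) - H(X|Y) = 1.0000 - 1.0000 = 0.0000
H(Y) - H(Y|X) = 1.5000 - 1.5000 = 0.0000
H(X) + H(Y) - H(X,Y) = 1.0000 + 1.5000 - 2.5000 = 0.0000

All forms give I(X;Y) = 0.0000 bits. ✓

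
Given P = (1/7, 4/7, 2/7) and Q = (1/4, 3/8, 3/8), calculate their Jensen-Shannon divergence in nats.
0.0207 nats

Jensen-Shannon divergence is:
JSD(P||Q) = 0.5 × D_KL(P||M) + 0.5 × D_KL(Q||M)
where M = 0.5 × (P + Q) is the mixture distribution.

M = 0.5 × (1/7, 4/7, 2/7) + 0.5 × (1/4, 3/8, 3/8) = (0.196429, 0.473214, 0.330357)

D_KL(P||M) = 0.0208 nats
D_KL(Q||M) = 0.0206 nats

JSD(P||Q) = 0.5 × 0.0208 + 0.5 × 0.0206 = 0.0207 nats

Unlike KL divergence, JSD is symmetric and bounded: 0 ≤ JSD ≤ log(2).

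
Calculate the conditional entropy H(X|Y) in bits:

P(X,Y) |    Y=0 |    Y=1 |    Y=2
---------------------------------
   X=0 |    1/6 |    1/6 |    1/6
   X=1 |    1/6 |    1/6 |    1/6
1.0000 bits

Using the chain rule: H(X|Y) = H(X,Y) - H(Y)

First, compute H(X,Y) = 2.5850 bits

Marginal P(Y) = (1/3, 1/3, 1/3)
H(Y) = 1.5850 bits

H(X|Y) = H(X,Y) - H(Y) = 2.5850 - 1.5850 = 1.0000 bits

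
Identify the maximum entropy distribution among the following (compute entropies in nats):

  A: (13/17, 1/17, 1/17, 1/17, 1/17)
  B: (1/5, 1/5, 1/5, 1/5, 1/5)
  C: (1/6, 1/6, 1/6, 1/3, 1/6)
B

For a discrete distribution over n outcomes, entropy is maximized by the uniform distribution.

Computing entropies:
H(A) = 0.8718 nats
H(B) = 1.6094 nats
H(C) = 1.5607 nats

The uniform distribution (where all probabilities equal 1/5) achieves the maximum entropy of log_e(5) = 1.6094 nats.

Distribution B has the highest entropy.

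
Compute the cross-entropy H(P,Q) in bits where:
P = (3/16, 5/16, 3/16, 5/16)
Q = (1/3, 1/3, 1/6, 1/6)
2.0850 bits

Cross-entropy: H(P,Q) = -Σ p(x) log q(x)

Alternatively: H(P,Q) = H(P) + D_KL(P||Q)
H(P) = 1.9544 bits
D_KL(P||Q) = 0.1305 bits

H(P,Q) = 1.9544 + 0.1305 = 2.0850 bits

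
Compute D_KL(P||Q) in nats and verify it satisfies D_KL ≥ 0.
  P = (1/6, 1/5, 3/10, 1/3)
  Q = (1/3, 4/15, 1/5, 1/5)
0.1189 nats

KL divergence satisfies the Gibbs inequality: D_KL(P||Q) ≥ 0 for all distributions P, Q.

D_KL(P||Q) = Σ p(x) log(p(x)/q(x))
Term by term:
  x=0: 1/6 × log_e[(1/6)/(1/3)] = -0.1155
  x=1: 1/5 × log_e[(1/5)/(4/15)] = -0.0575
  x=2: 3/10 × log_e[(3/10)/(1/5)] = 0.1216
  x=3: 1/3 × log_e[(1/3)/(1/5)] = 0.1703
D_KL(P||Q) = 0.1189 nats

D_KL(P||Q) = 0.1189 ≥ 0 ✓

This non-negativity is a fundamental property: relative entropy cannot be negative because it measures how different Q is from P.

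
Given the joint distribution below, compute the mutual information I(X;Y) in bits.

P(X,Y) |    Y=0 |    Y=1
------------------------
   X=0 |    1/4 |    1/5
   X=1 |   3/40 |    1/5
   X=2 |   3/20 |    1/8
0.0464 bits

Mutual information: I(X;Y) = H(X) + H(Y) - H(X,Y)

Marginals:
P(X) = (9/20, 11/40, 11/40), H(X) = 1.5428 bits
P(Y) = (19/40, 21/40), H(Y) = 0.9982 bits

Joint entropy: H(X,Y) = 2.4946 bits

I(X;Y) = 1.5428 + 0.9982 - 2.4946 = 0.0464 bits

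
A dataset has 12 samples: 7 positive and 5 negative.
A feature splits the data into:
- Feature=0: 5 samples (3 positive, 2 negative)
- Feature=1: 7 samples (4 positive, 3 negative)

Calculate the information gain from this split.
0.0006 bits

Information Gain = H(Y) - H(Y|Feature)

Before split:
P(positive) = 7/12 = 0.5833
H(Y) = 0.9799 bits

After split:
Feature=0: H = 0.9710 bits (weight = 5/12)
Feature=1: H = 0.9852 bits (weight = 7/12)
H(Y|Feature) = (5/12)×0.9710 + (7/12)×0.9852 = 0.9793 bits

Information Gain = 0.9799 - 0.9793 = 0.0006 bits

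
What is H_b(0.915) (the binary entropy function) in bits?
0.4196 bits

The binary entropy function is:
H(p) = -p log(p) - (1-p) log(1-p)

H(0.915) = -0.915 × log_2(0.915) - 0.085 × log_2(0.085)
H(0.915) = 0.4196 bits

Note: Binary entropy is maximized at p=0.5 (H=1 bit) and minimized at p=0 or p=1 (H=0).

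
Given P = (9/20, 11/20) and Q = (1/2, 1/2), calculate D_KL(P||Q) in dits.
0.0022 dits

KL divergence: D_KL(P||Q) = Σ p(x) log(p(x)/q(x))

Computing term by term:
  x=0: 9/20 × log_10[(9/20)/(1/2)] = 9/20 × -0.0458 = -0.0206
  x=1: 11/20 × log_10[(11/20)/(1/2)] = 11/20 × 0.0414 = 0.0228

D_KL(P||Q) = 0.0022 dits

Note: KL divergence is always non-negative and equals 0 iff P = Q.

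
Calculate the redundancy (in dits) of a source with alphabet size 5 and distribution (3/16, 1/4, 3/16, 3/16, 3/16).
0.0032 dits

Redundancy measures how far a source is from maximum entropy:
R = H_max - H(X)

Maximum entropy for 5 symbols: H_max = log_10(5) = 0.6990 dits
Actual entropy: H(X) = 0.6958 dits
Redundancy: R = 0.6990 - 0.6958 = 0.0032 dits

This redundancy represents potential for compression: the source could be compressed by 0.0032 dits per symbol.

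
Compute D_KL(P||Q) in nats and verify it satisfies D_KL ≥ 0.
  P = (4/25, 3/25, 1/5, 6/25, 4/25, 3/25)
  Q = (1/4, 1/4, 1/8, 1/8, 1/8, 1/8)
0.1257 nats

KL divergence satisfies the Gibbs inequality: D_KL(P||Q) ≥ 0 for all distributions P, Q.

D_KL(P||Q) = Σ p(x) log(p(x)/q(x))
Term by term:
  x=0: 4/25 × log_e[(4/25)/(1/4)] = -0.0714
  x=1: 3/25 × log_e[(3/25)/(1/4)] = -0.0881
  x=2: 1/5 × log_e[(1/5)/(1/8)] = 0.0940
  x=3: 6/25 × log_e[(6/25)/(1/8)] = 0.1566
  x=4: 4/25 × log_e[(4/25)/(1/8)] = 0.0395
  x=5: 3/25 × log_e[(3/25)/(1/8)] = -0.0049
D_KL(P||Q) = 0.1257 nats

D_KL(P||Q) = 0.1257 ≥ 0 ✓

This non-negativity is a fundamental property: relative entropy cannot be negative because it measures how different Q is from P.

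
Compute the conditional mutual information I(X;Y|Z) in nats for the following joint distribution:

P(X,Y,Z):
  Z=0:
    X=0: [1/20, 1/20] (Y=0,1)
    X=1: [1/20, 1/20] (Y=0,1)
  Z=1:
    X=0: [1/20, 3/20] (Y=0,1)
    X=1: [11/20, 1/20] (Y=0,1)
0.1653 nats

Conditional mutual information: I(X;Y|Z) = H(X|Z) + H(Y|Z) - H(X,Y|Z)

H(Z) = 0.5004
H(X,Z) = 1.0889 → H(X|Z) = 0.5885
H(Y,Z) = 1.0889 → H(Y|Z) = 0.5885
H(X,Y,Z) = 1.5121 → H(X,Y|Z) = 1.0117

I(X;Y|Z) = 0.5885 + 0.5885 - 1.0117 = 0.1653 nats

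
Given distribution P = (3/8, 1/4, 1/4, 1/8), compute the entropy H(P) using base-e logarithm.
1.3209 nats

Shannon entropy is H(X) = -Σ p(x) log p(x).

For P = (3/8, 1/4, 1/4, 1/8):
H = -3/8 × log_e(3/8) -1/4 × log_e(1/4) -1/4 × log_e(1/4) -1/8 × log_e(1/8)
H = 1.3209 nats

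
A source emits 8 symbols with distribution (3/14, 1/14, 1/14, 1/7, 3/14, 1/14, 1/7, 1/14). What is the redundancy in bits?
0.1576 bits

Redundancy measures how far a source is from maximum entropy:
R = H_max - H(X)

Maximum entropy for 8 symbols: H_max = log_2(8) = 3.0000 bits
Actual entropy: H(X) = 2.8424 bits
Redundancy: R = 3.0000 - 2.8424 = 0.1576 bits

This redundancy represents potential for compression: the source could be compressed by 0.1576 bits per symbol.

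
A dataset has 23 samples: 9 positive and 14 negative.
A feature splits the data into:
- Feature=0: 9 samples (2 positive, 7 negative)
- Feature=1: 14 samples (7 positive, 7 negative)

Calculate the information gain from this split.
0.0579 bits

Information Gain = H(Y) - H(Y|Feature)

Before split:
P(positive) = 9/23 = 0.3913
H(Y) = 0.9656 bits

After split:
Feature=0: H = 0.7642 bits (weight = 9/23)
Feature=1: H = 1.0000 bits (weight = 14/23)
H(Y|Feature) = (9/23)×0.7642 + (14/23)×1.0000 = 0.9077 bits

Information Gain = 0.9656 - 0.9077 = 0.0579 bits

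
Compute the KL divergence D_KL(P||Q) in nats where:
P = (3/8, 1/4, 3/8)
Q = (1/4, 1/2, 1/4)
0.1308 nats

KL divergence: D_KL(P||Q) = Σ p(x) log(p(x)/q(x))

Computing term by term:
  x=0: 3/8 × log_e[(3/8)/(1/4)] = 3/8 × 0.4055 = 0.1520
  x=1: 1/4 × log_e[(1/4)/(1/2)] = 1/4 × -0.6931 = -0.1733
  x=2: 3/8 × log_e[(3/8)/(1/4)] = 3/8 × 0.4055 = 0.1520

D_KL(P||Q) = 0.1308 nats

Note: KL divergence is always non-negative and equals 0 iff P = Q.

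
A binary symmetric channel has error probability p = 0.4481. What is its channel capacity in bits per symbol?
0.0078 bits

For a binary symmetric channel (BSC) with error probability p:
Capacity C = 1 - H(p) bits per symbol

where H(p) = -p log₂(p) - (1-p) log₂(1-p) is the binary entropy function.

H(0.4481) = 0.9922 bits
C = 1 - 0.9922 = 0.0078 bits per symbol

This means we can reliably transmit up to 0.0078 bits of information per channel use.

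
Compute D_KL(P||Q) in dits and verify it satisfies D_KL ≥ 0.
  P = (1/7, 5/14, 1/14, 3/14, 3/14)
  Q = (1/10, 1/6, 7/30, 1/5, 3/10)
0.0787 dits

KL divergence satisfies the Gibbs inequality: D_KL(P||Q) ≥ 0 for all distributions P, Q.

D_KL(P||Q) = Σ p(x) log(p(x)/q(x))
Term by term:
  x=0: 1/7 × log_10[(1/7)/(1/10)] = 0.0221
  x=1: 5/14 × log_10[(5/14)/(1/6)] = 0.1182
  x=2: 1/14 × log_10[(1/14)/(7/30)] = -0.0367
  x=3: 3/14 × log_10[(3/14)/(1/5)] = 0.0064
  x=4: 3/14 × log_10[(3/14)/(3/10)] = -0.0313
D_KL(P||Q) = 0.0787 dits

D_KL(P||Q) = 0.0787 ≥ 0 ✓

This non-negativity is a fundamental property: relative entropy cannot be negative because it measures how different Q is from P.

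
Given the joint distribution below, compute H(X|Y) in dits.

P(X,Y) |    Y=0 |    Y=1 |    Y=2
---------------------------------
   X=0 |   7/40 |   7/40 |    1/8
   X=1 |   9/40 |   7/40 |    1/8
0.2997 dits

Using the chain rule: H(X|Y) = H(X,Y) - H(Y)

First, compute H(X,Y) = 0.7689 dits

Marginal P(Y) = (2/5, 7/20, 1/4)
H(Y) = 0.4693 dits

H(X|Y) = H(X,Y) - H(Y) = 0.7689 - 0.4693 = 0.2997 dits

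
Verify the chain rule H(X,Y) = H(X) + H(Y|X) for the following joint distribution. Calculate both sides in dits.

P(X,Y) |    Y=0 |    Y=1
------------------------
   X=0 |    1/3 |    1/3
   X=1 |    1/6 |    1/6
H(X,Y) = 0.5775, H(X) = 0.2764, H(Y|X) = 0.3010 (all in dits)

Chain rule: H(X,Y) = H(X) + H(Y|X)

Left side — joint entropy directly:
H(X,Y) = -Σ p(x,y) log p(x,y) = 0.5775 dits

Right side — compute H(Y|X) from the conditional distributions:
P(X) = (2/3, 1/3), so H(X) = 0.2764 dits
H(Y|X) = Σ_x P(X=x) · H(Y|X=x):
  P(Y|X=0) = (1/2, 1/2), H(Y|X=0) = 0.3010, weight P(X=0) = 2/3
  P(Y|X=1) = (1/2, 1/2), H(Y|X=1) = 0.3010, weight P(X=1) = 1/3
H(Y|X) = 0.3010 dits

H(X) + H(Y|X) = 0.2764 + 0.3010 = 0.5775 dits

Both sides equal 0.5775 dits. ✓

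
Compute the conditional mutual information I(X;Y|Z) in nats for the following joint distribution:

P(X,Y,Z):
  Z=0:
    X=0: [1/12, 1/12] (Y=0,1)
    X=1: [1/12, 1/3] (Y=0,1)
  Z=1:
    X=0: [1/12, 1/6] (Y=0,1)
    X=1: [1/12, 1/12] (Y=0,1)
0.0307 nats

Conditional mutual information: I(X;Y|Z) = H(X|Z) + H(Y|Z) - H(X,Y|Z)

H(Z) = 0.6792
H(X,Z) = 1.3086 → H(X|Z) = 0.6294
H(Y,Z) = 1.3086 → H(Y|Z) = 0.6294
H(X,Y,Z) = 1.9073 → H(X,Y|Z) = 1.2281

I(X;Y|Z) = 0.6294 + 0.6294 - 1.2281 = 0.0307 nats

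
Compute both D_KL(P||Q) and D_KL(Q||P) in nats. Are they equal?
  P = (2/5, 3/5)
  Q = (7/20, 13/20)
D_KL(P||Q) = 0.0054, D_KL(Q||P) = 0.0053

KL divergence is not symmetric: D_KL(P||Q) ≠ D_KL(Q||P) in general.

D_KL(P||Q) = 0.0054 nats
D_KL(Q||P) = 0.0053 nats

No, they are not equal!

This asymmetry is why KL divergence is not a true distance metric.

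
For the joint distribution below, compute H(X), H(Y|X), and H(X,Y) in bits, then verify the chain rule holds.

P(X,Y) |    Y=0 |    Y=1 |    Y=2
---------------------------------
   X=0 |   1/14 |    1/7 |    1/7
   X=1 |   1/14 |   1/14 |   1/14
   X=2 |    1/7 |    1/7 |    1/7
H(X,Y) = 3.0931, H(X) = 1.5306, H(Y|X) = 1.5625 (all in bits)

Chain rule: H(X,Y) = H(X) + H(Y|X)

Left side — joint entropy directly:
H(X,Y) = -Σ p(x,y) log p(x,y) = 3.0931 bits

Right side — compute H(Y|X) from the conditional distributions:
P(X) = (5/14, 3/14, 3/7), so H(X) = 1.5306 bits
H(Y|X) = Σ_x P(X=x) · H(Y|X=x):
  P(Y|X=0) = (1/5, 2/5, 2/5), H(Y|X=0) = 1.5219, weight P(X=0) = 5/14
  P(Y|X=1) = (1/3, 1/3, 1/3), H(Y|X=1) = 1.5850, weight P(X=1) = 3/14
  P(Y|X=2) = (1/3, 1/3, 1/3), H(Y|X=2) = 1.5850, weight P(X=2) = 3/7
H(Y|X) = 1.5625 bits

H(X) + H(Y|X) = 1.5306 + 1.5625 = 3.0931 bits

Both sides equal 3.0931 bits. ✓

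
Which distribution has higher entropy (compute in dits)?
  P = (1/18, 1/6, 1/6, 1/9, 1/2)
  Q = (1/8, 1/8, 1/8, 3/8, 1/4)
Q

Computing entropies in dits:
H(P) = 0.5857
H(Q) = 0.6489

Distribution Q has higher entropy.

Intuition: The distribution closer to uniform (more spread out) has higher entropy.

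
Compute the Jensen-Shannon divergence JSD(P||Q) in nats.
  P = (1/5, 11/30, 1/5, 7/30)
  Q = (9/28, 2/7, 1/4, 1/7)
0.0165 nats

Jensen-Shannon divergence is:
JSD(P||Q) = 0.5 × D_KL(P||M) + 0.5 × D_KL(Q||M)
where M = 0.5 × (P + Q) is the mixture distribution.

M = 0.5 × (1/5, 11/30, 1/5, 7/30) + 0.5 × (9/28, 2/7, 1/4, 1/7) = (0.260714, 0.32619, 9/40, 0.188095)

D_KL(P||M) = 0.0166 nats
D_KL(Q||M) = 0.0165 nats

JSD(P||Q) = 0.5 × 0.0166 + 0.5 × 0.0165 = 0.0165 nats

Unlike KL divergence, JSD is symmetric and bounded: 0 ≤ JSD ≤ log(2).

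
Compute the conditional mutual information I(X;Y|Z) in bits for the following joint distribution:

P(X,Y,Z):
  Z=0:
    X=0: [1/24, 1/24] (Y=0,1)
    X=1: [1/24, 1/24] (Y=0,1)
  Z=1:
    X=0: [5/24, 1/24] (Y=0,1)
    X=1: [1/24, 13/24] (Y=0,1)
0.3554 bits

Conditional mutual information: I(X;Y|Z) = H(X|Z) + H(Y|Z) - H(X,Y|Z)

H(Z) = 0.6500
H(X,Z) = 1.5511 → H(X|Z) = 0.9011
H(Y,Z) = 1.5511 → H(Y|Z) = 0.9011
H(X,Y,Z) = 2.0968 → H(X,Y|Z) = 1.4468

I(X;Y|Z) = 0.9011 + 0.9011 - 1.4468 = 0.3554 bits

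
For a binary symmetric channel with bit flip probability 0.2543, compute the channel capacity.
0.1820 bits

For a binary symmetric channel (BSC) with error probability p:
Capacity C = 1 - H(p) bits per symbol

where H(p) = -p log₂(p) - (1-p) log₂(1-p) is the binary entropy function.

H(0.2543) = 0.8180 bits
C = 1 - 0.8180 = 0.1820 bits per symbol

This means we can reliably transmit up to 0.1820 bits of information per channel use.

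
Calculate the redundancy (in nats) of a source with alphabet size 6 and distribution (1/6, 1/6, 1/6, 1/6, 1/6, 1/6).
0.0000 nats

Redundancy measures how far a source is from maximum entropy:
R = H_max - H(X)

Maximum entropy for 6 symbols: H_max = log_e(6) = 1.7918 nats
Actual entropy: H(X) = 1.7918 nats
Redundancy: R = 1.7918 - 1.7918 = 0.0000 nats

This redundancy represents potential for compression: the source could be compressed by 0.0000 nats per symbol.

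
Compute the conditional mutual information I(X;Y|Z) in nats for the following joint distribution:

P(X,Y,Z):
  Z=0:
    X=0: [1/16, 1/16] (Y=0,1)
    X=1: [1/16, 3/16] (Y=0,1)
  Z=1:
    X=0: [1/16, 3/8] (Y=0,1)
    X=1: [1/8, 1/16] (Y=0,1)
0.0945 nats

Conditional mutual information: I(X;Y|Z) = H(X|Z) + H(Y|Z) - H(X,Y|Z)

H(Z) = 0.6616
H(X,Z) = 1.2820 → H(X|Z) = 0.6205
H(Y,Z) = 1.2820 → H(Y|Z) = 0.6205
H(X,Y,Z) = 1.8080 → H(X,Y|Z) = 1.1465

I(X;Y|Z) = 0.6205 + 0.6205 - 1.1465 = 0.0945 nats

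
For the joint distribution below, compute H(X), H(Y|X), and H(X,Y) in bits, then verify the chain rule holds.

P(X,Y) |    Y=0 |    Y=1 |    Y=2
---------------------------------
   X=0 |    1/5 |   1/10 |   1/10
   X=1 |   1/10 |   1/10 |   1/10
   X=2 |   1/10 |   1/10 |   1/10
H(X,Y) = 3.1219, H(X) = 1.5710, H(Y|X) = 1.5510 (all in bits)

Chain rule: H(X,Y) = H(X) + H(Y|X)

Left side — joint entropy directly:
H(X,Y) = -Σ p(x,y) log p(x,y) = 3.1219 bits

Right side — compute H(Y|X) from the conditional distributions:
P(X) = (2/5, 3/10, 3/10), so H(X) = 1.5710 bits
H(Y|X) = Σ_x P(X=x) · H(Y|X=x):
  P(Y|X=0) = (1/2, 1/4, 1/4), H(Y|X=0) = 1.5000, weight P(X=0) = 2/5
  P(Y|X=1) = (1/3, 1/3, 1/3), H(Y|X=1) = 1.5850, weight P(X=1) = 3/10
  P(Y|X=2) = (1/3, 1/3, 1/3), H(Y|X=2) = 1.5850, weight P(X=2) = 3/10
H(Y|X) = 1.5510 bits

H(X) + H(Y|X) = 1.5710 + 1.5510 = 3.1219 bits

Both sides equal 3.1219 bits. ✓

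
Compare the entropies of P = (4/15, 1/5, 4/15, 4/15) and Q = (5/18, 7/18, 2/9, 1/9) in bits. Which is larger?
P

Computing entropies in bits:
H(P) = 1.9899
H(Q) = 1.8776

Distribution P has higher entropy.

Intuition: The distribution closer to uniform (more spread out) has higher entropy.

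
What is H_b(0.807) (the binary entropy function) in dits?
0.2130 dits

The binary entropy function is:
H(p) = -p log(p) - (1-p) log(1-p)

H(0.807) = -0.807 × log_10(0.807) - 0.193 × log_10(0.193)
H(0.807) = 0.2130 dits

Note: Binary entropy is maximized at p=0.5 (H=1 bit) and minimized at p=0 or p=1 (H=0).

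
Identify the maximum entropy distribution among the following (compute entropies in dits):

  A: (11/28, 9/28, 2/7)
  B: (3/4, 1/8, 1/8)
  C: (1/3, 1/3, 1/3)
C

For a discrete distribution over n outcomes, entropy is maximized by the uniform distribution.

Computing entropies:
H(A) = 0.4733 dits
H(B) = 0.3195 dits
H(C) = 0.4771 dits

The uniform distribution (where all probabilities equal 1/3) achieves the maximum entropy of log_10(3) = 0.4771 dits.

Distribution C has the highest entropy.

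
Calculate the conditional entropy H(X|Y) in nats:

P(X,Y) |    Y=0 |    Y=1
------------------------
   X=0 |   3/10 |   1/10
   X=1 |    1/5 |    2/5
0.5867 nats

Using the chain rule: H(X|Y) = H(X,Y) - H(Y)

First, compute H(X,Y) = 1.2799 nats

Marginal P(Y) = (1/2, 1/2)
H(Y) = 0.6931 nats

H(X|Y) = H(X,Y) - H(Y) = 1.2799 - 0.6931 = 0.5867 nats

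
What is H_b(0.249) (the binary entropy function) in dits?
0.2437 dits

The binary entropy function is:
H(p) = -p log(p) - (1-p) log(1-p)

H(0.249) = -0.249 × log_10(0.249) - 0.751 × log_10(0.751)
H(0.249) = 0.2437 dits

Note: Binary entropy is maximized at p=0.5 (H=1 bit) and minimized at p=0 or p=1 (H=0).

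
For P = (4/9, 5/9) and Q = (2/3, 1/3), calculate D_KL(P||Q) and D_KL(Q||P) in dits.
D_KL(P||Q) = 0.0450, D_KL(Q||P) = 0.0434

KL divergence is not symmetric: D_KL(P||Q) ≠ D_KL(Q||P) in general.

D_KL(P||Q) = 0.0450 dits
D_KL(Q||P) = 0.0434 dits

No, they are not equal!

This asymmetry is why KL divergence is not a true distance metric.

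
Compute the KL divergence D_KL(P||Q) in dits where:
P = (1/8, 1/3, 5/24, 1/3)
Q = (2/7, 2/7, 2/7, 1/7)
0.0715 dits

KL divergence: D_KL(P||Q) = Σ p(x) log(p(x)/q(x))

Computing term by term:
  x=0: 1/8 × log_10[(1/8)/(2/7)] = 1/8 × -0.3590 = -0.0449
  x=1: 1/3 × log_10[(1/3)/(2/7)] = 1/3 × 0.0669 = 0.0223
  x=2: 5/24 × log_10[(5/24)/(2/7)] = 5/24 × -0.1372 = -0.0286
  x=3: 1/3 × log_10[(1/3)/(1/7)] = 1/3 × 0.3680 = 0.1227

D_KL(P||Q) = 0.0715 dits

Note: KL divergence is always non-negative and equals 0 iff P = Q.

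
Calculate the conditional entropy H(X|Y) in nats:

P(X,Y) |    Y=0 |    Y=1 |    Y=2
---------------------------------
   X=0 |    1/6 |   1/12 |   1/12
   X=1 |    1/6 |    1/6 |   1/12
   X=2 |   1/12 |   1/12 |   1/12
1.0608 nats

Using the chain rule: H(X|Y) = H(X,Y) - H(Y)

First, compute H(X,Y) = 2.1383 nats

Marginal P(Y) = (5/12, 1/3, 1/4)
H(Y) = 1.0776 nats

H(X|Y) = H(X,Y) - H(Y) = 2.1383 - 1.0776 = 1.0608 nats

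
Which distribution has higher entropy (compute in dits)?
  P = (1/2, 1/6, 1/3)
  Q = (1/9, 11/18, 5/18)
P

Computing entropies in dits:
H(P) = 0.4392
H(Q) = 0.3913

Distribution P has higher entropy.

Intuition: The distribution closer to uniform (more spread out) has higher entropy.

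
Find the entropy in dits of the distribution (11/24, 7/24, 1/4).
0.4619 dits

Shannon entropy is H(X) = -Σ p(x) log p(x).

For P = (11/24, 7/24, 1/4):
H = -11/24 × log_10(11/24) -7/24 × log_10(7/24) -1/4 × log_10(1/4)
H = 0.4619 dits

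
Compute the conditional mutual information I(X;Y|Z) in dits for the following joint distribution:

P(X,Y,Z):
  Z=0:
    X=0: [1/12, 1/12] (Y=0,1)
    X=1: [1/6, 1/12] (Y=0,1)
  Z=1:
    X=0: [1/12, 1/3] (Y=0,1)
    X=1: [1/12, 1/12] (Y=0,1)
0.0133 dits

Conditional mutual information: I(X;Y|Z) = H(X|Z) + H(Y|Z) - H(X,Y|Z)

H(Z) = 0.2950
H(X,Z) = 0.5683 → H(X|Z) = 0.2734
H(Y,Z) = 0.5683 → H(Y|Z) = 0.2734
H(X,Y,Z) = 0.8283 → H(X,Y|Z) = 0.5334

I(X;Y|Z) = 0.2734 + 0.2734 - 0.5334 = 0.0133 dits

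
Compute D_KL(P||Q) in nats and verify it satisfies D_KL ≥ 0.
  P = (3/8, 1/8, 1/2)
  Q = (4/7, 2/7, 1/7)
0.3651 nats

KL divergence satisfies the Gibbs inequality: D_KL(P||Q) ≥ 0 for all distributions P, Q.

D_KL(P||Q) = Σ p(x) log(p(x)/q(x))
Term by term:
  x=0: 3/8 × log_e[(3/8)/(4/7)] = -0.1580
  x=1: 1/8 × log_e[(1/8)/(2/7)] = -0.1033
  x=2: 1/2 × log_e[(1/2)/(1/7)] = 0.6264
D_KL(P||Q) = 0.3651 nats

D_KL(P||Q) = 0.3651 ≥ 0 ✓

This non-negativity is a fundamental property: relative entropy cannot be negative because it measures how different Q is from P.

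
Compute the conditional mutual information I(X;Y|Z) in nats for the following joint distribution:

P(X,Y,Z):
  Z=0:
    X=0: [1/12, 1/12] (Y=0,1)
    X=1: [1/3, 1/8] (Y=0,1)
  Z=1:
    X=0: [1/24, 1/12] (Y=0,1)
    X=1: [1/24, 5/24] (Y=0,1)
0.0202 nats

Conditional mutual information: I(X;Y|Z) = H(X|Z) + H(Y|Z) - H(X,Y|Z)

H(Z) = 0.6616
H(X,Z) = 1.2627 → H(X|Z) = 0.6011
H(Y,Z) = 1.2580 → H(Y|Z) = 0.5965
H(X,Y,Z) = 1.8390 → H(X,Y|Z) = 1.1774

I(X;Y|Z) = 0.6011 + 0.5965 - 1.1774 = 0.0202 nats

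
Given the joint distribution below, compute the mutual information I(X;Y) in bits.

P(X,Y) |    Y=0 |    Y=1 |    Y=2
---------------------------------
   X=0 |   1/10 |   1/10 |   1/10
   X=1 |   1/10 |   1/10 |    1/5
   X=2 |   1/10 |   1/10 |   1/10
0.0200 bits

Mutual information: I(X;Y) = H(X) + H(Y) - H(X,Y)

Marginals:
P(X) = (3/10, 2/5, 3/10), H(X) = 1.5710 bits
P(Y) = (3/10, 3/10, 2/5), H(Y) = 1.5710 bits

Joint entropy: H(X,Y) = 3.1219 bits

I(X;Y) = 1.5710 + 1.5710 - 3.1219 = 0.0200 bits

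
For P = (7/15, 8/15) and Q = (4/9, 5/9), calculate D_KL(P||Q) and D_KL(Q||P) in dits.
D_KL(P||Q) = 0.0004, D_KL(Q||P) = 0.0004

KL divergence is not symmetric: D_KL(P||Q) ≠ D_KL(Q||P) in general.

D_KL(P||Q) = 0.0004 dits
D_KL(Q||P) = 0.0004 dits

In this case they happen to be equal (to 4 decimal places).

This asymmetry is why KL divergence is not a true distance metric.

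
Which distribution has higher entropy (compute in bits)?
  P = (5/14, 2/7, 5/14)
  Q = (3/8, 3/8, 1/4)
P

Computing entropies in bits:
H(P) = 1.5774
H(Q) = 1.5613

Distribution P has higher entropy.

Intuition: The distribution closer to uniform (more spread out) has higher entropy.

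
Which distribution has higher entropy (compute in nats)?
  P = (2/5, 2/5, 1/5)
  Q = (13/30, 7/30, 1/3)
Q

Computing entropies in nats:
H(P) = 1.0549
H(Q) = 1.0681

Distribution Q has higher entropy.

Intuition: The distribution closer to uniform (more spread out) has higher entropy.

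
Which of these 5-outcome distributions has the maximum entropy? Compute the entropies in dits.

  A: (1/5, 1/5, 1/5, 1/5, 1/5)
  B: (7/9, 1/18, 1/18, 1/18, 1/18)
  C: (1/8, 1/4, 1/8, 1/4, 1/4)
A

For a discrete distribution over n outcomes, entropy is maximized by the uniform distribution.

Computing entropies:
H(A) = 0.6990 dits
H(B) = 0.3638 dits
H(C) = 0.6773 dits

The uniform distribution (where all probabilities equal 1/5) achieves the maximum entropy of log_10(5) = 0.6990 dits.

Distribution A has the highest entropy.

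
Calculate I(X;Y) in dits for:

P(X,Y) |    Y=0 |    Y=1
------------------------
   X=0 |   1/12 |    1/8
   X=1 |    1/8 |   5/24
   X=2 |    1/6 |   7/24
0.0002 dits

Mutual information: I(X;Y) = H(X) + H(Y) - H(X,Y)

Marginals:
P(X) = (5/24, 1/3, 11/24), H(X) = 0.4563 dits
P(Y) = (3/8, 5/8), H(Y) = 0.2873 dits

Joint entropy: H(X,Y) = 0.7434 dits

I(X;Y) = 0.4563 + 0.2873 - 0.7434 = 0.0002 dits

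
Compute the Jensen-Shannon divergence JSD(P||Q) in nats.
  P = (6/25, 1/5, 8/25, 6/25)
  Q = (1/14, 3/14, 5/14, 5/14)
0.0305 nats

Jensen-Shannon divergence is:
JSD(P||Q) = 0.5 × D_KL(P||M) + 0.5 × D_KL(Q||M)
where M = 0.5 × (P + Q) is the mixture distribution.

M = 0.5 × (6/25, 1/5, 8/25, 6/25) + 0.5 × (1/14, 3/14, 5/14, 5/14) = (0.155714, 0.207143, 0.338571, 0.298571)

D_KL(P||M) = 0.0263 nats
D_KL(Q||M) = 0.0346 nats

JSD(P||Q) = 0.5 × 0.0263 + 0.5 × 0.0346 = 0.0305 nats

Unlike KL divergence, JSD is symmetric and bounded: 0 ≤ JSD ≤ log(2).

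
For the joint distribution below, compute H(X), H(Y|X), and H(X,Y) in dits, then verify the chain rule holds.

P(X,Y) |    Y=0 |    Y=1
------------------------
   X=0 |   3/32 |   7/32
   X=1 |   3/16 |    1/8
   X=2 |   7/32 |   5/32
H(X,Y) = 0.7603, H(X) = 0.4755, H(Y|X) = 0.2849 (all in dits)

Chain rule: H(X,Y) = H(X) + H(Y|X)

Left side — joint entropy directly:
H(X,Y) = -Σ p(x,y) log p(x,y) = 0.7603 dits

Right side — compute H(Y|X) from the conditional distributions:
P(X) = (5/16, 5/16, 3/8), so H(X) = 0.4755 dits
H(Y|X) = Σ_x P(X=x) · H(Y|X=x):
  P(Y|X=0) = (3/10, 7/10), H(Y|X=0) = 0.2653, weight P(X=0) = 5/16
  P(Y|X=1) = (3/5, 2/5), H(Y|X=1) = 0.2923, weight P(X=1) = 5/16
  P(Y|X=2) = (7/12, 5/12), H(Y|X=2) = 0.2950, weight P(X=2) = 3/8
H(Y|X) = 0.2849 dits

H(X) + H(Y|X) = 0.4755 + 0.2849 = 0.7603 dits

Both sides equal 0.7603 dits. ✓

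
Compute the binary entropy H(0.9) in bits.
0.4690 bits

The binary entropy function is:
H(p) = -p log(p) - (1-p) log(1-p)

H(0.9) = -0.9 × log_2(0.9) - 0.1 × log_2(0.1)
H(0.9) = 0.4690 bits

Note: Binary entropy is maximized at p=0.5 (H=1 bit) and minimized at p=0 or p=1 (H=0).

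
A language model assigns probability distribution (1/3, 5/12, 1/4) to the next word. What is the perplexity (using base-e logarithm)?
2.9375

Perplexity is e^H (or exp(H) for natural log).

First, H = -Σ p log p = 1.0776 nats
Perplexity = e^1.0776 = 2.9375

Interpretation: The model's uncertainty is equivalent to choosing uniformly among 2.9 options.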